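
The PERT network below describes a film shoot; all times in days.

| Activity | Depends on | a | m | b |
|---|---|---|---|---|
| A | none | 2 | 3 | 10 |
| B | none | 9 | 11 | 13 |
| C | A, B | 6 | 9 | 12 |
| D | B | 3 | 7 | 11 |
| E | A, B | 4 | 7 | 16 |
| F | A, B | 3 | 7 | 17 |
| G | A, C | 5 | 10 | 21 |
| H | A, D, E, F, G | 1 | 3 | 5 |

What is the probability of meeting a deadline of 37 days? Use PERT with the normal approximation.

0.841

te_A = (2 + 4·3 + 10)/6 = 24/6 = 4; σ²_A = ((10−2)/6)² = 1.778
te_B = (9 + 4·11 + 13)/6 = 66/6 = 11; σ²_B = ((13−9)/6)² = 0.444
te_C = (6 + 4·9 + 12)/6 = 54/6 = 9; σ²_C = ((12−6)/6)² = 1.000
te_D = (3 + 4·7 + 11)/6 = 42/6 = 7; σ²_D = ((11−3)/6)² = 1.778
te_E = (4 + 4·7 + 16)/6 = 48/6 = 8; σ²_E = ((16−4)/6)² = 4.000
te_F = (3 + 4·7 + 17)/6 = 48/6 = 8; σ²_F = ((17−3)/6)² = 5.444
te_G = (5 + 4·10 + 21)/6 = 66/6 = 11; σ²_G = ((21−5)/6)² = 7.111
te_H = (1 + 4·3 + 5)/6 = 18/6 = 3; σ²_H = ((5−1)/6)² = 0.444

Forward pass:
ES_A = 0; EF_A = 4
ES_B = 0; EF_B = 11
ES_C = max(EF_A=4, EF_B=11) = 11; EF_C = 11+9 = 20
ES_D = 11; EF_D = 11+7 = 18
ES_E = max(EF_A=4, EF_B=11) = 11; EF_E = 11+8 = 19
ES_F = max(EF_A=4, EF_B=11) = 11; EF_F = 11+8 = 19
ES_G = max(EF_A=4, EF_C=20) = 20; EF_G = 20+11 = 31
ES_H = max(EF_A=4, EF_D=18, EF_E=19, EF_F=19, EF_G=31) = 31; EF_H = 31+3 = 34
Expected project duration μ = 34 days. Critical path: B → C → G → H.

Variance along critical path = 0.444 + 1.000 + 7.111 + 0.444 = 9.000; σ = √9.000 = 3.000 days.
Z = (37 − 34) / 3.000 = 1.000
P(T ≤ 37) = Φ(1.000) ≈ 0.841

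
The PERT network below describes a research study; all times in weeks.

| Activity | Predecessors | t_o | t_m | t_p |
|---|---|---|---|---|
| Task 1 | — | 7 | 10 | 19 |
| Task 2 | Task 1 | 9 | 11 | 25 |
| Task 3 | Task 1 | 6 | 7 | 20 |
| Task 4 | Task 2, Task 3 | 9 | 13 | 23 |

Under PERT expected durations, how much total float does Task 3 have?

4 weeks

te_Task 1 = (7 + 4·10 + 19)/6 = 66/6 = 11
te_Task 2 = (9 + 4·11 + 25)/6 = 78/6 = 13
te_Task 3 = (6 + 4·7 + 20)/6 = 54/6 = 9
te_Task 4 = (9 + 4·13 + 23)/6 = 84/6 = 14

Forward pass:
ES_Task 1 = 0; EF_Task 1 = 11
ES_Task 2 = 11; EF_Task 2 = 11+13 = 24
ES_Task 3 = 11; EF_Task 3 = 11+9 = 20
ES_Task 4 = max(EF_Task 2=24, EF_Task 3=20) = 24; EF_Task 4 = 24+14 = 38
Expected project duration μ = 38 weeks. Critical path: Task 1 → Task 2 → Task 4.

Backward pass:
LF_Task 4 = 38; LS_Task 4 = 38−14 = 24
LF_Task 3 = LS_Task 4 = 24; LS_Task 3 = 24−9 = 15
LF_Task 2 = LS_Task 4 = 24; LS_Task 2 = 24−13 = 11
LF_Task 1 = min(LS_Task 2=11, LS_Task 3=15) = 11; LS_Task 1 = 11−11 = 0
Slack_Task 3 = LS_Task 3 − ES_Task 3 = 15 − 11 = 4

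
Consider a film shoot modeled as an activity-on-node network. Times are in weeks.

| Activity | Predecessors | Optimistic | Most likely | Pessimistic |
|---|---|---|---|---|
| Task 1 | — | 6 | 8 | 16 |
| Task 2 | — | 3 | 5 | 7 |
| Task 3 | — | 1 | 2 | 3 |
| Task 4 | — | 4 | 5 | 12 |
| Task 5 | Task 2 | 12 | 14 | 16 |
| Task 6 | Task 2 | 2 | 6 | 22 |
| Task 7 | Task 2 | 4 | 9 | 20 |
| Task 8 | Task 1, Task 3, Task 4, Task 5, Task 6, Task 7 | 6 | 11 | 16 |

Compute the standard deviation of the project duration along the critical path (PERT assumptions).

1.91 weeks

te_Task 1 = (6 + 4·8 + 16)/6 = 54/6 = 9; σ²_Task 1 = ((16−6)/6)² = 2.778
te_Task 2 = (3 + 4·5 + 7)/6 = 30/6 = 5; σ²_Task 2 = ((7−3)/6)² = 0.444
te_Task 3 = (1 + 4·2 + 3)/6 = 12/6 = 2; σ²_Task 3 = ((3−1)/6)² = 0.111
te_Task 4 = (4 + 4·5 + 12)/6 = 36/6 = 6; σ²_Task 4 = ((12−4)/6)² = 1.778
te_Task 5 = (12 + 4·14 + 16)/6 = 84/6 = 14; σ²_Task 5 = ((16−12)/6)² = 0.444
te_Task 6 = (2 + 4·6 + 22)/6 = 48/6 = 8; σ²_Task 6 = ((22−2)/6)² = 11.111
te_Task 7 = (4 + 4·9 + 20)/6 = 60/6 = 10; σ²_Task 7 = ((20−4)/6)² = 7.111
te_Task 8 = (6 + 4·11 + 16)/6 = 66/6 = 11; σ²_Task 8 = ((16−6)/6)² = 2.778

Forward pass:
ES_Task 1 = 0; EF_Task 1 = 9
ES_Task 2 = 0; EF_Task 2 = 5
ES_Task 3 = 0; EF_Task 3 = 2
ES_Task 4 = 0; EF_Task 4 = 6
ES_Task 5 = 5; EF_Task 5 = 5+14 = 19
ES_Task 6 = 5; EF_Task 6 = 5+8 = 13
ES_Task 7 = 5; EF_Task 7 = 5+10 = 15
ES_Task 8 = max(EF_Task 1=9, EF_Task 3=2, EF_Task 4=6, EF_Task 5=19, EF_Task 6=13, EF_Task 7=15) = 19; EF_Task 8 = 19+11 = 30
Expected project duration μ = 30 weeks. Critical path: Task 2 → Task 5 → Task 8.

Variance along critical path = 0.444 + 0.444 + 2.778 = 3.667
σ = √3.667 = 1.915 weeks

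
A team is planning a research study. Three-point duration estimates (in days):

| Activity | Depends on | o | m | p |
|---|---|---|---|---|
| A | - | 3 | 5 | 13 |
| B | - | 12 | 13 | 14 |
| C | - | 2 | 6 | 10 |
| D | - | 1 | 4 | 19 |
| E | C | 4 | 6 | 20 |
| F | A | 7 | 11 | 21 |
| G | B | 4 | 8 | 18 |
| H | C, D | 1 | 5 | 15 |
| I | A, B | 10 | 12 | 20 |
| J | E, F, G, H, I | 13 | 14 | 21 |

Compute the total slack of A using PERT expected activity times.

7 days

te_A = (3 + 4·5 + 13)/6 = 36/6 = 6
te_B = (12 + 4·13 + 14)/6 = 78/6 = 13
te_C = (2 + 4·6 + 10)/6 = 36/6 = 6
te_D = (1 + 4·4 + 19)/6 = 36/6 = 6
te_E = (4 + 4·6 + 20)/6 = 48/6 = 8
te_F = (7 + 4·11 + 21)/6 = 72/6 = 12
te_G = (4 + 4·8 + 18)/6 = 54/6 = 9
te_H = (1 + 4·5 + 15)/6 = 36/6 = 6
te_I = (10 + 4·12 + 20)/6 = 78/6 = 13
te_J = (13 + 4·14 + 21)/6 = 90/6 = 15

Forward pass:
ES_A = 0; EF_A = 6
ES_B = 0; EF_B = 13
ES_C = 0; EF_C = 6
ES_D = 0; EF_D = 6
ES_E = 6; EF_E = 6+8 = 14
ES_F = 6; EF_F = 6+12 = 18
ES_G = 13; EF_G = 13+9 = 22
ES_H = max(EF_C=6, EF_D=6) = 6; EF_H = 6+6 = 12
ES_I = max(EF_A=6, EF_B=13) = 13; EF_I = 13+13 = 26
ES_J = max(EF_E=14, EF_F=18, EF_G=22, EF_H=12, EF_I=26) = 26; EF_J = 26+15 = 41
Expected project duration μ = 41 days. Critical path: B → I → J.

Backward pass:
LF_J = 41; LS_J = 41−15 = 26
LF_I = LS_J = 26; LS_I = 26−13 = 13
LF_H = LS_J = 26; LS_H = 26−6 = 20
LF_G = LS_J = 26; LS_G = 26−9 = 17
LF_F = LS_J = 26; LS_F = 26−12 = 14
LF_E = LS_J = 26; LS_E = 26−8 = 18
LF_D = LS_H = 20; LS_D = 20−6 = 14
LF_C = min(LS_E=18, LS_H=20) = 18; LS_C = 18−6 = 12
LF_B = min(LS_G=17, LS_I=13) = 13; LS_B = 13−13 = 0
LF_A = min(LS_F=14, LS_I=13) = 13; LS_A = 13−6 = 7
Slack_A = LS_A − ES_A = 7 − 0 = 7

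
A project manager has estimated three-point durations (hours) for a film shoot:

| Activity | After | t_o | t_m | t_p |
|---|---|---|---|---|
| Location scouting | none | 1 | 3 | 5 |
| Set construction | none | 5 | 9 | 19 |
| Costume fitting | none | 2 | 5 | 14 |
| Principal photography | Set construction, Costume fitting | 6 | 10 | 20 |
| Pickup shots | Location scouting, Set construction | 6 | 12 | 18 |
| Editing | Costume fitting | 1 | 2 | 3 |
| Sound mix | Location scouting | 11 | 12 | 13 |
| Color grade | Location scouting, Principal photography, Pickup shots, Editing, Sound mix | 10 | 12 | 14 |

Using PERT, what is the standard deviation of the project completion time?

te_Location scouting = (1 + 4·3 + 5)/6 = 18/6 = 3; σ²_Location scouting = ((5−1)/6)² = 0.444
te_Set construction = (5 + 4·9 + 19)/6 = 60/6 = 10; σ²_Set construction = ((19−5)/6)² = 5.444
te_Costume fitting = (2 + 4·5 + 14)/6 = 36/6 = 6; σ²_Costume fitting = ((14−2)/6)² = 4.000
te_Principal photography = (6 + 4·10 + 20)/6 = 66/6 = 11; σ²_Principal photography = ((20−6)/6)² = 5.444
te_Pickup shots = (6 + 4·12 + 18)/6 = 72/6 = 12; σ²_Pickup shots = ((18−6)/6)² = 4.000
te_Editing = (1 + 4·2 + 3)/6 = 12/6 = 2; σ²_Editing = ((3−1)/6)² = 0.111
te_Sound mix = (11 + 4·12 + 13)/6 = 72/6 = 12; σ²_Sound mix = ((13−11)/6)² = 0.111
te_Color grade = (10 + 4·12 + 14)/6 = 72/6 = 12; σ²_Color grade = ((14−10)/6)² = 0.444

Forward pass:
ES_Location scouting = 0; EF_Location scouting = 3
ES_Set construction = 0; EF_Set construction = 10
ES_Costume fitting = 0; EF_Costume fitting = 6
ES_Principal photography = max(EF_Set construction=10, EF_Costume fitting=6) = 10; EF_Principal photography = 10+11 = 21
ES_Pickup shots = max(EF_Location scouting=3, EF_Set construction=10) = 10; EF_Pickup shots = 10+12 = 22
ES_Editing = 6; EF_Editing = 6+2 = 8
ES_Sound mix = 3; EF_Sound mix = 3+12 = 15
ES_Color grade = max(EF_Location scouting=3, EF_Principal photography=21, EF_Pickup shots=22, EF_Editing=8, EF_Sound mix=15) = 22; EF_Color grade = 22+12 = 34
Expected project duration μ = 34 hours. Critical path: Set construction → Pickup shots → Color grade.

Variance along critical path = 5.444 + 4.000 + 0.444 = 9.889
σ = √9.889 = 3.145 hours

3.14 hours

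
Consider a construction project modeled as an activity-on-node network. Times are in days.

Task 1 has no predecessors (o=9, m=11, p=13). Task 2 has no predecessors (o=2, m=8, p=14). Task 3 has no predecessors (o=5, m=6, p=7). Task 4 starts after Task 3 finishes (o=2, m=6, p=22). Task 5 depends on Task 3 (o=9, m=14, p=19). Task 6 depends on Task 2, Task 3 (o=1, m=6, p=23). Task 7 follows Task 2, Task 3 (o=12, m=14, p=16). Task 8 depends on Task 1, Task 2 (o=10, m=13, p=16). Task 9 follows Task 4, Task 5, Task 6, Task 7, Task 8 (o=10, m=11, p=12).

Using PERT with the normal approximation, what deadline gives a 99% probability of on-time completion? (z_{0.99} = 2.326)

37.9 days

te_Task 1 = (9 + 4·11 + 13)/6 = 66/6 = 11; σ²_Task 1 = ((13−9)/6)² = 0.444
te_Task 2 = (2 + 4·8 + 14)/6 = 48/6 = 8; σ²_Task 2 = ((14−2)/6)² = 4.000
te_Task 3 = (5 + 4·6 + 7)/6 = 36/6 = 6; σ²_Task 3 = ((7−5)/6)² = 0.111
te_Task 4 = (2 + 4·6 + 22)/6 = 48/6 = 8; σ²_Task 4 = ((22−2)/6)² = 11.111
te_Task 5 = (9 + 4·14 + 19)/6 = 84/6 = 14; σ²_Task 5 = ((19−9)/6)² = 2.778
te_Task 6 = (1 + 4·6 + 23)/6 = 48/6 = 8; σ²_Task 6 = ((23−1)/6)² = 13.444
te_Task 7 = (12 + 4·14 + 16)/6 = 84/6 = 14; σ²_Task 7 = ((16−12)/6)² = 0.444
te_Task 8 = (10 + 4·13 + 16)/6 = 78/6 = 13; σ²_Task 8 = ((16−10)/6)² = 1.000
te_Task 9 = (10 + 4·11 + 12)/6 = 66/6 = 11; σ²_Task 9 = ((12−10)/6)² = 0.111

Forward pass:
ES_Task 1 = 0; EF_Task 1 = 11
ES_Task 2 = 0; EF_Task 2 = 8
ES_Task 3 = 0; EF_Task 3 = 6
ES_Task 4 = 6; EF_Task 4 = 6+8 = 14
ES_Task 5 = 6; EF_Task 5 = 6+14 = 20
ES_Task 6 = max(EF_Task 2=8, EF_Task 3=6) = 8; EF_Task 6 = 8+8 = 16
ES_Task 7 = max(EF_Task 2=8, EF_Task 3=6) = 8; EF_Task 7 = 8+14 = 22
ES_Task 8 = max(EF_Task 1=11, EF_Task 2=8) = 11; EF_Task 8 = 11+13 = 24
ES_Task 9 = max(EF_Task 4=14, EF_Task 5=20, EF_Task 6=16, EF_Task 7=22, EF_Task 8=24) = 24; EF_Task 9 = 24+11 = 35
Expected project duration μ = 35 days. Critical path: Task 1 → Task 8 → Task 9.

Variance along critical path = 0.444 + 1.000 + 0.111 = 1.556; σ = 1.247 days.
D = μ + z·σ = 35 + 2.326·1.247 = 37.9 days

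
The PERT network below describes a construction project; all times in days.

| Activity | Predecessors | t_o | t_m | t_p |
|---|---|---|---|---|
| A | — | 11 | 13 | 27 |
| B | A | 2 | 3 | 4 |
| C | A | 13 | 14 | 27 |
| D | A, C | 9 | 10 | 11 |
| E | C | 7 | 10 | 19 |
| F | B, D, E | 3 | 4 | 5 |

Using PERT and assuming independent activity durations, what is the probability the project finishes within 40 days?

0.071

te_A = (11 + 4·13 + 27)/6 = 90/6 = 15; σ²_A = ((27−11)/6)² = 7.111
te_B = (2 + 4·3 + 4)/6 = 18/6 = 3; σ²_B = ((4−2)/6)² = 0.111
te_C = (13 + 4·14 + 27)/6 = 96/6 = 16; σ²_C = ((27−13)/6)² = 5.444
te_D = (9 + 4·10 + 11)/6 = 60/6 = 10; σ²_D = ((11−9)/6)² = 0.111
te_E = (7 + 4·10 + 19)/6 = 66/6 = 11; σ²_E = ((19−7)/6)² = 4.000
te_F = (3 + 4·4 + 5)/6 = 24/6 = 4; σ²_F = ((5−3)/6)² = 0.111

Forward pass:
ES_A = 0; EF_A = 15
ES_B = 15; EF_B = 15+3 = 18
ES_C = 15; EF_C = 15+16 = 31
ES_D = max(EF_A=15, EF_C=31) = 31; EF_D = 31+10 = 41
ES_E = 31; EF_E = 31+11 = 42
ES_F = max(EF_B=18, EF_D=41, EF_E=42) = 42; EF_F = 42+4 = 46
Expected project duration μ = 46 days. Critical path: A → C → E → F.

Variance along critical path = 7.111 + 5.444 + 4.000 + 0.111 = 16.667; σ = √16.667 = 4.082 days.
Z = (40 − 46) / 4.082 = -1.470
P(T ≤ 40) = Φ(-1.470) ≈ 0.071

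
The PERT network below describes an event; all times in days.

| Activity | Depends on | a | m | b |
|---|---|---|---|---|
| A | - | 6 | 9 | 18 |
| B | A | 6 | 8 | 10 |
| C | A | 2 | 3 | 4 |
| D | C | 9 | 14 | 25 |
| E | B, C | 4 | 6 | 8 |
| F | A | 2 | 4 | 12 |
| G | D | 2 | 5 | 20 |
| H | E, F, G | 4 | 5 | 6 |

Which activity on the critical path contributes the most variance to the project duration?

G

te_A = (6 + 4·9 + 18)/6 = 60/6 = 10; σ²_A = ((18−6)/6)² = 4.000
te_B = (6 + 4·8 + 10)/6 = 48/6 = 8; σ²_B = ((10−6)/6)² = 0.444
te_C = (2 + 4·3 + 4)/6 = 18/6 = 3; σ²_C = ((4−2)/6)² = 0.111
te_D = (9 + 4·14 + 25)/6 = 90/6 = 15; σ²_D = ((25−9)/6)² = 7.111
te_E = (4 + 4·6 + 8)/6 = 36/6 = 6; σ²_E = ((8−4)/6)² = 0.444
te_F = (2 + 4·4 + 12)/6 = 30/6 = 5; σ²_F = ((12−2)/6)² = 2.778
te_G = (2 + 4·5 + 20)/6 = 42/6 = 7; σ²_G = ((20−2)/6)² = 9.000
te_H = (4 + 4·5 + 6)/6 = 30/6 = 5; σ²_H = ((6−4)/6)² = 0.111

Forward pass:
ES_A = 0; EF_A = 10
ES_B = 10; EF_B = 10+8 = 18
ES_C = 10; EF_C = 10+3 = 13
ES_D = 13; EF_D = 13+15 = 28
ES_E = max(EF_B=18, EF_C=13) = 18; EF_E = 18+6 = 24
ES_F = 10; EF_F = 10+5 = 15
ES_G = 28; EF_G = 28+7 = 35
ES_H = max(EF_E=24, EF_F=15, EF_G=35) = 35; EF_H = 35+5 = 40
Expected project duration μ = 40 days. Critical path: A → C → D → G → H.

Variances on critical path: σ²_A=4.000, σ²_C=0.111, σ²_D=7.111, σ²_G=9.000, σ²_H=0.111.
Largest is σ²_G = 9.000.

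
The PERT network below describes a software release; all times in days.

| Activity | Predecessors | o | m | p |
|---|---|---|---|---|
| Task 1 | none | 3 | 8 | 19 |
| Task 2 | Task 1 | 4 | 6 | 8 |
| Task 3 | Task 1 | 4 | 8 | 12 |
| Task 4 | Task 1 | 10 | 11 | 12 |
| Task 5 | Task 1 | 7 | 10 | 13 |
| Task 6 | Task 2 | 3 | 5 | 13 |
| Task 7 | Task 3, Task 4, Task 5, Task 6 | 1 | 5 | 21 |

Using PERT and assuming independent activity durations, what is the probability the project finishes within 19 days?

0.026

te_Task 1 = (3 + 4·8 + 19)/6 = 54/6 = 9; σ²_Task 1 = ((19−3)/6)² = 7.111
te_Task 2 = (4 + 4·6 + 8)/6 = 36/6 = 6; σ²_Task 2 = ((8−4)/6)² = 0.444
te_Task 3 = (4 + 4·8 + 12)/6 = 48/6 = 8; σ²_Task 3 = ((12−4)/6)² = 1.778
te_Task 4 = (10 + 4·11 + 12)/6 = 66/6 = 11; σ²_Task 4 = ((12−10)/6)² = 0.111
te_Task 5 = (7 + 4·10 + 13)/6 = 60/6 = 10; σ²_Task 5 = ((13−7)/6)² = 1.000
te_Task 6 = (3 + 4·5 + 13)/6 = 36/6 = 6; σ²_Task 6 = ((13−3)/6)² = 2.778
te_Task 7 = (1 + 4·5 + 21)/6 = 42/6 = 7; σ²_Task 7 = ((21−1)/6)² = 11.111

Forward pass:
ES_Task 1 = 0; EF_Task 1 = 9
ES_Task 2 = 9; EF_Task 2 = 9+6 = 15
ES_Task 3 = 9; EF_Task 3 = 9+8 = 17
ES_Task 4 = 9; EF_Task 4 = 9+11 = 20
ES_Task 5 = 9; EF_Task 5 = 9+10 = 19
ES_Task 6 = 15; EF_Task 6 = 15+6 = 21
ES_Task 7 = max(EF_Task 3=17, EF_Task 4=20, EF_Task 5=19, EF_Task 6=21) = 21; EF_Task 7 = 21+7 = 28
Expected project duration μ = 28 days. Critical path: Task 1 → Task 2 → Task 6 → Task 7.

Variance along critical path = 7.111 + 0.444 + 2.778 + 11.111 = 21.444; σ = √21.444 = 4.631 days.
Z = (19 − 28) / 4.631 = -1.944
P(T ≤ 19) = Φ(-1.944) ≈ 0.026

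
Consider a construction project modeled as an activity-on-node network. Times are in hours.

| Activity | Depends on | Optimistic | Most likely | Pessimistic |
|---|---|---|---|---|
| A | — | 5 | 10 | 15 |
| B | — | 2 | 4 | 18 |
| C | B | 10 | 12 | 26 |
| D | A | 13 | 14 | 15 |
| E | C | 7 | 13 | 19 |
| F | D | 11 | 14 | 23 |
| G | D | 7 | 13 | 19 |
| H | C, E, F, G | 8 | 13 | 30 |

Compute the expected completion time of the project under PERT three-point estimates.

te_A = (5 + 4·10 + 15)/6 = 60/6 = 10
te_B = (2 + 4·4 + 18)/6 = 36/6 = 6
te_C = (10 + 4·12 + 26)/6 = 84/6 = 14
te_D = (13 + 4·14 + 15)/6 = 84/6 = 14
te_E = (7 + 4·13 + 19)/6 = 78/6 = 13
te_F = (11 + 4·14 + 23)/6 = 90/6 = 15
te_G = (7 + 4·13 + 19)/6 = 78/6 = 13
te_H = (8 + 4·13 + 30)/6 = 90/6 = 15

Forward pass:
ES_A = 0; EF_A = 10
ES_B = 0; EF_B = 6
ES_C = 6; EF_C = 6+14 = 20
ES_D = 10; EF_D = 10+14 = 24
ES_E = 20; EF_E = 20+13 = 33
ES_F = 24; EF_F = 24+15 = 39
ES_G = 24; EF_G = 24+13 = 37
ES_H = max(EF_C=20, EF_E=33, EF_F=39, EF_G=37) = 39; EF_H = 39+15 = 54
Expected project duration μ = 54 hours. Critical path: A → D → F → H.

54 hours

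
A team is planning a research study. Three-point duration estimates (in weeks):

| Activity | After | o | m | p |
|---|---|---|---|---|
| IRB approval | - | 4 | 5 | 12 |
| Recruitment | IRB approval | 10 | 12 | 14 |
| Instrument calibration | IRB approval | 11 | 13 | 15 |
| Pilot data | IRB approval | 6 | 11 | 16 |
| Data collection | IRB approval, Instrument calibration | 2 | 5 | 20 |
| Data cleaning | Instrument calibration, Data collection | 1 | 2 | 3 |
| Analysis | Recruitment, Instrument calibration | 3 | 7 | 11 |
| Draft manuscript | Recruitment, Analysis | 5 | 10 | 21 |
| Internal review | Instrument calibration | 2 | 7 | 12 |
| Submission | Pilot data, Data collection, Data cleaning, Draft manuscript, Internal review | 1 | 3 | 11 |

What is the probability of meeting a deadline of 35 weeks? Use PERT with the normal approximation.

te_IRB approval = (4 + 4·5 + 12)/6 = 36/6 = 6; σ²_IRB approval = ((12−4)/6)² = 1.778
te_Recruitment = (10 + 4·12 + 14)/6 = 72/6 = 12; σ²_Recruitment = ((14−10)/6)² = 0.444
te_Instrument calibration = (11 + 4·13 + 15)/6 = 78/6 = 13; σ²_Instrument calibration = ((15−11)/6)² = 0.444
te_Pilot data = (6 + 4·11 + 16)/6 = 66/6 = 11; σ²_Pilot data = ((16−6)/6)² = 2.778
te_Data collection = (2 + 4·5 + 20)/6 = 42/6 = 7; σ²_Data collection = ((20−2)/6)² = 9.000
te_Data cleaning = (1 + 4·2 + 3)/6 = 12/6 = 2; σ²_Data cleaning = ((3−1)/6)² = 0.111
te_Analysis = (3 + 4·7 + 11)/6 = 42/6 = 7; σ²_Analysis = ((11−3)/6)² = 1.778
te_Draft manuscript = (5 + 4·10 + 21)/6 = 66/6 = 11; σ²_Draft manuscript = ((21−5)/6)² = 7.111
te_Internal review = (2 + 4·7 + 12)/6 = 42/6 = 7; σ²_Internal review = ((12−2)/6)² = 2.778
te_Submission = (1 + 4·3 + 11)/6 = 24/6 = 4; σ²_Submission = ((11−1)/6)² = 2.778

Forward pass:
ES_IRB approval = 0; EF_IRB approval = 6
ES_Recruitment = 6; EF_Recruitment = 6+12 = 18
ES_Instrument calibration = 6; EF_Instrument calibration = 6+13 = 19
ES_Pilot data = 6; EF_Pilot data = 6+11 = 17
ES_Data collection = max(EF_IRB approval=6, EF_Instrument calibration=19) = 19; EF_Data collection = 19+7 = 26
ES_Data cleaning = max(EF_Instrument calibration=19, EF_Data collection=26) = 26; EF_Data cleaning = 26+2 = 28
ES_Analysis = max(EF_Recruitment=18, EF_Instrument calibration=19) = 19; EF_Analysis = 19+7 = 26
ES_Draft manuscript = max(EF_Recruitment=18, EF_Analysis=26) = 26; EF_Draft manuscript = 26+11 = 37
ES_Internal review = 19; EF_Internal review = 19+7 = 26
ES_Submission = max(EF_Pilot data=17, EF_Data collection=26, EF_Data cleaning=28, EF_Draft manuscript=37, EF_Internal review=26) = 37; EF_Submission = 37+4 = 41
Expected project duration μ = 41 weeks. Critical path: IRB approval → Instrument calibration → Analysis → Draft manuscript → Submission.

Variance along critical path = 1.778 + 0.444 + 1.778 + 7.111 + 2.778 = 13.889; σ = √13.889 = 3.727 weeks.
Z = (35 − 41) / 3.727 = -1.610
P(T ≤ 35) = Φ(-1.610) ≈ 0.054

0.054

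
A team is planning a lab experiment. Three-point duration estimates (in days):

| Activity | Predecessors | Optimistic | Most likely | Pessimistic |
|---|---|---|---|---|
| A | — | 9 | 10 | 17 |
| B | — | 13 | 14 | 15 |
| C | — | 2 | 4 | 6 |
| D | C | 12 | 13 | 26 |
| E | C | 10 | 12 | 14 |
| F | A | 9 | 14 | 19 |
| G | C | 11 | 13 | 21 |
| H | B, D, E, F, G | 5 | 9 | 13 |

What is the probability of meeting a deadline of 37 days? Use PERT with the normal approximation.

te_A = (9 + 4·10 + 17)/6 = 66/6 = 11; σ²_A = ((17−9)/6)² = 1.778
te_B = (13 + 4·14 + 15)/6 = 84/6 = 14; σ²_B = ((15−13)/6)² = 0.111
te_C = (2 + 4·4 + 6)/6 = 24/6 = 4; σ²_C = ((6−2)/6)² = 0.444
te_D = (12 + 4·13 + 26)/6 = 90/6 = 15; σ²_D = ((26−12)/6)² = 5.444
te_E = (10 + 4·12 + 14)/6 = 72/6 = 12; σ²_E = ((14−10)/6)² = 0.444
te_F = (9 + 4·14 + 19)/6 = 84/6 = 14; σ²_F = ((19−9)/6)² = 2.778
te_G = (11 + 4·13 + 21)/6 = 84/6 = 14; σ²_G = ((21−11)/6)² = 2.778
te_H = (5 + 4·9 + 13)/6 = 54/6 = 9; σ²_H = ((13−5)/6)² = 1.778

Forward pass:
ES_A = 0; EF_A = 11
ES_B = 0; EF_B = 14
ES_C = 0; EF_C = 4
ES_D = 4; EF_D = 4+15 = 19
ES_E = 4; EF_E = 4+12 = 16
ES_F = 11; EF_F = 11+14 = 25
ES_G = 4; EF_G = 4+14 = 18
ES_H = max(EF_B=14, EF_D=19, EF_E=16, EF_F=25, EF_G=18) = 25; EF_H = 25+9 = 34
Expected project duration μ = 34 days. Critical path: A → F → H.

Variance along critical path = 1.778 + 2.778 + 1.778 = 6.333; σ = √6.333 = 2.517 days.
Z = (37 − 34) / 2.517 = 1.192
P(T ≤ 37) = Φ(1.192) ≈ 0.883

0.883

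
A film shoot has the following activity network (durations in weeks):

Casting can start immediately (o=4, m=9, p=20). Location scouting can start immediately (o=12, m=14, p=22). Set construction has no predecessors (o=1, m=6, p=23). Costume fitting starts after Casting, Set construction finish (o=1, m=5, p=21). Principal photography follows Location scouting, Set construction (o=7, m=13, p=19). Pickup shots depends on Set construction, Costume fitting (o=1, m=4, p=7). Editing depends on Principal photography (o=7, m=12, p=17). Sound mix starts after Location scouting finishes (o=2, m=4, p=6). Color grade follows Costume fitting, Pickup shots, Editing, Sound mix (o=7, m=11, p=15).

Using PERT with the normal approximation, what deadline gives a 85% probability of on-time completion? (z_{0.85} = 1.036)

54.5 weeks

te_Casting = (4 + 4·9 + 20)/6 = 60/6 = 10; σ²_Casting = ((20−4)/6)² = 7.111
te_Location scouting = (12 + 4·14 + 22)/6 = 90/6 = 15; σ²_Location scouting = ((22−12)/6)² = 2.778
te_Set construction = (1 + 4·6 + 23)/6 = 48/6 = 8; σ²_Set construction = ((23−1)/6)² = 13.444
te_Costume fitting = (1 + 4·5 + 21)/6 = 42/6 = 7; σ²_Costume fitting = ((21−1)/6)² = 11.111
te_Principal photography = (7 + 4·13 + 19)/6 = 78/6 = 13; σ²_Principal photography = ((19−7)/6)² = 4.000
te_Pickup shots = (1 + 4·4 + 7)/6 = 24/6 = 4; σ²_Pickup shots = ((7−1)/6)² = 1.000
te_Editing = (7 + 4·12 + 17)/6 = 72/6 = 12; σ²_Editing = ((17−7)/6)² = 2.778
te_Sound mix = (2 + 4·4 + 6)/6 = 24/6 = 4; σ²_Sound mix = ((6−2)/6)² = 0.444
te_Color grade = (7 + 4·11 + 15)/6 = 66/6 = 11; σ²_Color grade = ((15−7)/6)² = 1.778

Forward pass:
ES_Casting = 0; EF_Casting = 10
ES_Location scouting = 0; EF_Location scouting = 15
ES_Set construction = 0; EF_Set construction = 8
ES_Costume fitting = max(EF_Casting=10, EF_Set construction=8) = 10; EF_Costume fitting = 10+7 = 17
ES_Principal photography = max(EF_Location scouting=15, EF_Set construction=8) = 15; EF_Principal photography = 15+13 = 28
ES_Pickup shots = max(EF_Set construction=8, EF_Costume fitting=17) = 17; EF_Pickup shots = 17+4 = 21
ES_Editing = 28; EF_Editing = 28+12 = 40
ES_Sound mix = 15; EF_Sound mix = 15+4 = 19
ES_Color grade = max(EF_Costume fitting=17, EF_Pickup shots=21, EF_Editing=40, EF_Sound mix=19) = 40; EF_Color grade = 40+11 = 51
Expected project duration μ = 51 weeks. Critical path: Location scouting → Principal photography → Editing → Color grade.

Variance along critical path = 2.778 + 4.000 + 2.778 + 1.778 = 11.333; σ = 3.367 weeks.
D = μ + z·σ = 51 + 1.036·3.367 = 54.5 weeks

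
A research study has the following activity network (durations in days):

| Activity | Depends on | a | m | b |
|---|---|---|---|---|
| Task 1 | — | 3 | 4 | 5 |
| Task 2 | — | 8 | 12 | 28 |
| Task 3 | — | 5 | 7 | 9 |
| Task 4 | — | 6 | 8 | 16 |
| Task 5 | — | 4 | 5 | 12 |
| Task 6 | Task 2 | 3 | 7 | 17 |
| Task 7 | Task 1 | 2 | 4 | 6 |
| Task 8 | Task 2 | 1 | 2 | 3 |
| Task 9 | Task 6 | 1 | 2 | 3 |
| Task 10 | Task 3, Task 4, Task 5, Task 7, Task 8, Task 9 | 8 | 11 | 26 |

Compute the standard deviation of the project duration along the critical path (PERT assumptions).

5.07 days

te_Task 1 = (3 + 4·4 + 5)/6 = 24/6 = 4; σ²_Task 1 = ((5−3)/6)² = 0.111
te_Task 2 = (8 + 4·12 + 28)/6 = 84/6 = 14; σ²_Task 2 = ((28−8)/6)² = 11.111
te_Task 3 = (5 + 4·7 + 9)/6 = 42/6 = 7; σ²_Task 3 = ((9−5)/6)² = 0.444
te_Task 4 = (6 + 4·8 + 16)/6 = 54/6 = 9; σ²_Task 4 = ((16−6)/6)² = 2.778
te_Task 5 = (4 + 4·5 + 12)/6 = 36/6 = 6; σ²_Task 5 = ((12−4)/6)² = 1.778
te_Task 6 = (3 + 4·7 + 17)/6 = 48/6 = 8; σ²_Task 6 = ((17−3)/6)² = 5.444
te_Task 7 = (2 + 4·4 + 6)/6 = 24/6 = 4; σ²_Task 7 = ((6−2)/6)² = 0.444
te_Task 8 = (1 + 4·2 + 3)/6 = 12/6 = 2; σ²_Task 8 = ((3−1)/6)² = 0.111
te_Task 9 = (1 + 4·2 + 3)/6 = 12/6 = 2; σ²_Task 9 = ((3−1)/6)² = 0.111
te_Task 10 = (8 + 4·11 + 26)/6 = 78/6 = 13; σ²_Task 10 = ((26−8)/6)² = 9.000

Forward pass:
ES_Task 1 = 0; EF_Task 1 = 4
ES_Task 2 = 0; EF_Task 2 = 14
ES_Task 3 = 0; EF_Task 3 = 7
ES_Task 4 = 0; EF_Task 4 = 9
ES_Task 5 = 0; EF_Task 5 = 6
ES_Task 6 = 14; EF_Task 6 = 14+8 = 22
ES_Task 7 = 4; EF_Task 7 = 4+4 = 8
ES_Task 8 = 14; EF_Task 8 = 14+2 = 16
ES_Task 9 = 22; EF_Task 9 = 22+2 = 24
ES_Task 10 = max(EF_Task 3=7, EF_Task 4=9, EF_Task 5=6, EF_Task 7=8, EF_Task 8=16, EF_Task 9=24) = 24; EF_Task 10 = 24+13 = 37
Expected project duration μ = 37 days. Critical path: Task 2 → Task 6 → Task 9 → Task 10.

Variance along critical path = 11.111 + 5.444 + 0.111 + 9.000 = 25.667
σ = √25.667 = 5.066 days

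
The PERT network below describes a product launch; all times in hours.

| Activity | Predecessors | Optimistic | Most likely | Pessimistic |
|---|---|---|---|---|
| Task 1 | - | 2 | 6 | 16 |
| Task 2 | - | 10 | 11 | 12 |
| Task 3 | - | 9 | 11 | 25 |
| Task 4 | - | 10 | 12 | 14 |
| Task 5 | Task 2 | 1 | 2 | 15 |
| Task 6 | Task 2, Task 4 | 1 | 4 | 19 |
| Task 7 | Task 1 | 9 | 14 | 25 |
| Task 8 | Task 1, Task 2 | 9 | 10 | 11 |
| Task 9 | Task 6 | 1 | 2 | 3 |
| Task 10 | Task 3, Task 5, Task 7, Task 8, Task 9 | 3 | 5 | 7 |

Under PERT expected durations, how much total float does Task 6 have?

2 hours

te_Task 1 = (2 + 4·6 + 16)/6 = 42/6 = 7
te_Task 2 = (10 + 4·11 + 12)/6 = 66/6 = 11
te_Task 3 = (9 + 4·11 + 25)/6 = 78/6 = 13
te_Task 4 = (10 + 4·12 + 14)/6 = 72/6 = 12
te_Task 5 = (1 + 4·2 + 15)/6 = 24/6 = 4
te_Task 6 = (1 + 4·4 + 19)/6 = 36/6 = 6
te_Task 7 = (9 + 4·14 + 25)/6 = 90/6 = 15
te_Task 8 = (9 + 4·10 + 11)/6 = 60/6 = 10
te_Task 9 = (1 + 4·2 + 3)/6 = 12/6 = 2
te_Task 10 = (3 + 4·5 + 7)/6 = 30/6 = 5

Forward pass:
ES_Task 1 = 0; EF_Task 1 = 7
ES_Task 2 = 0; EF_Task 2 = 11
ES_Task 3 = 0; EF_Task 3 = 13
ES_Task 4 = 0; EF_Task 4 = 12
ES_Task 5 = 11; EF_Task 5 = 11+4 = 15
ES_Task 6 = max(EF_Task 2=11, EF_Task 4=12) = 12; EF_Task 6 = 12+6 = 18
ES_Task 7 = 7; EF_Task 7 = 7+15 = 22
ES_Task 8 = max(EF_Task 1=7, EF_Task 2=11) = 11; EF_Task 8 = 11+10 = 21
ES_Task 9 = 18; EF_Task 9 = 18+2 = 20
ES_Task 10 = max(EF_Task 3=13, EF_Task 5=15, EF_Task 7=22, EF_Task 8=21, EF_Task 9=20) = 22; EF_Task 10 = 22+5 = 27
Expected project duration μ = 27 hours. Critical path: Task 1 → Task 7 → Task 10.

Backward pass:
LF_Task 10 = 27; LS_Task 10 = 27−5 = 22
LF_Task 9 = LS_Task 10 = 22; LS_Task 9 = 22−2 = 20
LF_Task 8 = LS_Task 10 = 22; LS_Task 8 = 22−10 = 12
LF_Task 7 = LS_Task 10 = 22; LS_Task 7 = 22−15 = 7
LF_Task 6 = LS_Task 9 = 20; LS_Task 6 = 20−6 = 14
LF_Task 5 = LS_Task 10 = 22; LS_Task 5 = 22−4 = 18
LF_Task 4 = LS_Task 6 = 14; LS_Task 4 = 14−12 = 2
LF_Task 3 = LS_Task 10 = 22; LS_Task 3 = 22−13 = 9
LF_Task 2 = min(LS_Task 5=18, LS_Task 6=14, LS_Task 8=12) = 12; LS_Task 2 = 12−11 = 1
LF_Task 1 = min(LS_Task 7=7, LS_Task 8=12) = 7; LS_Task 1 = 7−7 = 0
Slack_Task 6 = LS_Task 6 − ES_Task 6 = 14 − 12 = 2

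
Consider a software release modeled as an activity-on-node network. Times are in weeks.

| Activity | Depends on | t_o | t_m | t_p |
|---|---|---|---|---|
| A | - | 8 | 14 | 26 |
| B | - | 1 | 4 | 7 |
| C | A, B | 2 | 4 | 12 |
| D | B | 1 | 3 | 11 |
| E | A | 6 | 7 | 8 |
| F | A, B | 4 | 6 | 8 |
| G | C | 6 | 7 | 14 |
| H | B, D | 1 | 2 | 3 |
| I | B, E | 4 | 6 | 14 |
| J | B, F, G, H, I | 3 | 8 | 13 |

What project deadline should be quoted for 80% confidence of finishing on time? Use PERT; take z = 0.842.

te_A = (8 + 4·14 + 26)/6 = 90/6 = 15; σ²_A = ((26−8)/6)² = 9.000
te_B = (1 + 4·4 + 7)/6 = 24/6 = 4; σ²_B = ((7−1)/6)² = 1.000
te_C = (2 + 4·4 + 12)/6 = 30/6 = 5; σ²_C = ((12−2)/6)² = 2.778
te_D = (1 + 4·3 + 11)/6 = 24/6 = 4; σ²_D = ((11−1)/6)² = 2.778
te_E = (6 + 4·7 + 8)/6 = 42/6 = 7; σ²_E = ((8−6)/6)² = 0.111
te_F = (4 + 4·6 + 8)/6 = 36/6 = 6; σ²_F = ((8−4)/6)² = 0.444
te_G = (6 + 4·7 + 14)/6 = 48/6 = 8; σ²_G = ((14−6)/6)² = 1.778
te_H = (1 + 4·2 + 3)/6 = 12/6 = 2; σ²_H = ((3−1)/6)² = 0.111
te_I = (4 + 4·6 + 14)/6 = 42/6 = 7; σ²_I = ((14−4)/6)² = 2.778
te_J = (3 + 4·8 + 13)/6 = 48/6 = 8; σ²_J = ((13−3)/6)² = 2.778

Forward pass:
ES_A = 0; EF_A = 15
ES_B = 0; EF_B = 4
ES_C = max(EF_A=15, EF_B=4) = 15; EF_C = 15+5 = 20
ES_D = 4; EF_D = 4+4 = 8
ES_E = 15; EF_E = 15+7 = 22
ES_F = max(EF_A=15, EF_B=4) = 15; EF_F = 15+6 = 21
ES_G = 20; EF_G = 20+8 = 28
ES_H = max(EF_B=4, EF_D=8) = 8; EF_H = 8+2 = 10
ES_I = max(EF_B=4, EF_E=22) = 22; EF_I = 22+7 = 29
ES_J = max(EF_B=4, EF_F=21, EF_G=28, EF_H=10, EF_I=29) = 29; EF_J = 29+8 = 37
Expected project duration μ = 37 weeks. Critical path: A → E → I → J.

Variance along critical path = 9.000 + 0.111 + 2.778 + 2.778 = 14.667; σ = 3.830 weeks.
D = μ + z·σ = 37 + 0.842·3.830 = 40.2 weeks

40.2 weeks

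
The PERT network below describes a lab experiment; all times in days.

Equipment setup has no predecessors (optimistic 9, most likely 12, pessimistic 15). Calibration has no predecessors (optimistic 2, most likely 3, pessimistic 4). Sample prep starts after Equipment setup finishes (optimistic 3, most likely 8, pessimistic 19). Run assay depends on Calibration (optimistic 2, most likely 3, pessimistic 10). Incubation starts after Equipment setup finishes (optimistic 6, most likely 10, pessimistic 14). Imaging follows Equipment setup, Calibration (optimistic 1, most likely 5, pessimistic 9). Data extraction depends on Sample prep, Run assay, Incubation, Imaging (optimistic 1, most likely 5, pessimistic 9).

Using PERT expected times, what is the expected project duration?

te_Equipment setup = (9 + 4·12 + 15)/6 = 72/6 = 12
te_Calibration = (2 + 4·3 + 4)/6 = 18/6 = 3
te_Sample prep = (3 + 4·8 + 19)/6 = 54/6 = 9
te_Run assay = (2 + 4·3 + 10)/6 = 24/6 = 4
te_Incubation = (6 + 4·10 + 14)/6 = 60/6 = 10
te_Imaging = (1 + 4·5 + 9)/6 = 30/6 = 5
te_Data extraction = (1 + 4·5 + 9)/6 = 30/6 = 5

Forward pass:
ES_Equipment setup = 0; EF_Equipment setup = 12
ES_Calibration = 0; EF_Calibration = 3
ES_Sample prep = 12; EF_Sample prep = 12+9 = 21
ES_Run assay = 3; EF_Run assay = 3+4 = 7
ES_Incubation = 12; EF_Incubation = 12+10 = 22
ES_Imaging = max(EF_Equipment setup=12, EF_Calibration=3) = 12; EF_Imaging = 12+5 = 17
ES_Data extraction = max(EF_Sample prep=21, EF_Run assay=7, EF_Incubation=22, EF_Imaging=17) = 22; EF_Data extraction = 22+5 = 27
Expected project duration μ = 27 days. Critical path: Equipment setup → Incubation → Data extraction.

27 days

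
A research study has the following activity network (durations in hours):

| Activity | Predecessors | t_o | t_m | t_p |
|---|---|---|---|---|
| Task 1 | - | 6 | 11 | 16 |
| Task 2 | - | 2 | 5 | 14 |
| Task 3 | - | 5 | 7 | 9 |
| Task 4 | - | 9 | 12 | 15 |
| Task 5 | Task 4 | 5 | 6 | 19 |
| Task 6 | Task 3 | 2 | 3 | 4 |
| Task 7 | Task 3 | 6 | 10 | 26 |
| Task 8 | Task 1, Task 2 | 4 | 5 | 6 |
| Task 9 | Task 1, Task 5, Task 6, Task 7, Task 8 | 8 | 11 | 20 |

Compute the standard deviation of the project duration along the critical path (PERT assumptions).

3.23 hours

te_Task 1 = (6 + 4·11 + 16)/6 = 66/6 = 11; σ²_Task 1 = ((16−6)/6)² = 2.778
te_Task 2 = (2 + 4·5 + 14)/6 = 36/6 = 6; σ²_Task 2 = ((14−2)/6)² = 4.000
te_Task 3 = (5 + 4·7 + 9)/6 = 42/6 = 7; σ²_Task 3 = ((9−5)/6)² = 0.444
te_Task 4 = (9 + 4·12 + 15)/6 = 72/6 = 12; σ²_Task 4 = ((15−9)/6)² = 1.000
te_Task 5 = (5 + 4·6 + 19)/6 = 48/6 = 8; σ²_Task 5 = ((19−5)/6)² = 5.444
te_Task 6 = (2 + 4·3 + 4)/6 = 18/6 = 3; σ²_Task 6 = ((4−2)/6)² = 0.111
te_Task 7 = (6 + 4·10 + 26)/6 = 72/6 = 12; σ²_Task 7 = ((26−6)/6)² = 11.111
te_Task 8 = (4 + 4·5 + 6)/6 = 30/6 = 5; σ²_Task 8 = ((6−4)/6)² = 0.111
te_Task 9 = (8 + 4·11 + 20)/6 = 72/6 = 12; σ²_Task 9 = ((20−8)/6)² = 4.000

Forward pass:
ES_Task 1 = 0; EF_Task 1 = 11
ES_Task 2 = 0; EF_Task 2 = 6
ES_Task 3 = 0; EF_Task 3 = 7
ES_Task 4 = 0; EF_Task 4 = 12
ES_Task 5 = 12; EF_Task 5 = 12+8 = 20
ES_Task 6 = 7; EF_Task 6 = 7+3 = 10
ES_Task 7 = 7; EF_Task 7 = 7+12 = 19
ES_Task 8 = max(EF_Task 1=11, EF_Task 2=6) = 11; EF_Task 8 = 11+5 = 16
ES_Task 9 = max(EF_Task 1=11, EF_Task 5=20, EF_Task 6=10, EF_Task 7=19, EF_Task 8=16) = 20; EF_Task 9 = 20+12 = 32
Expected project duration μ = 32 hours. Critical path: Task 4 → Task 5 → Task 9.

Variance along critical path = 1.000 + 5.444 + 4.000 = 10.444
σ = √10.444 = 3.232 hours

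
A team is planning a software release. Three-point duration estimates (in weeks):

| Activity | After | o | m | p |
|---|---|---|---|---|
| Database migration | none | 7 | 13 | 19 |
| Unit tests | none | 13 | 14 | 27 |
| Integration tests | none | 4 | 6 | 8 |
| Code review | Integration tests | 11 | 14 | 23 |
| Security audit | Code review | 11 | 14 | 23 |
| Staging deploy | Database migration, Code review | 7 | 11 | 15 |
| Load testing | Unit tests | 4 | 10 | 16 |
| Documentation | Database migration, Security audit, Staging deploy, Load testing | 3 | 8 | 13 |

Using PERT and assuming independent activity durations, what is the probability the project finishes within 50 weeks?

0.963

te_Database migration = (7 + 4·13 + 19)/6 = 78/6 = 13; σ²_Database migration = ((19−7)/6)² = 4.000
te_Unit tests = (13 + 4·14 + 27)/6 = 96/6 = 16; σ²_Unit tests = ((27−13)/6)² = 5.444
te_Integration tests = (4 + 4·6 + 8)/6 = 36/6 = 6; σ²_Integration tests = ((8−4)/6)² = 0.444
te_Code review = (11 + 4·14 + 23)/6 = 90/6 = 15; σ²_Code review = ((23−11)/6)² = 4.000
te_Security audit = (11 + 4·14 + 23)/6 = 90/6 = 15; σ²_Security audit = ((23−11)/6)² = 4.000
te_Staging deploy = (7 + 4·11 + 15)/6 = 66/6 = 11; σ²_Staging deploy = ((15−7)/6)² = 1.778
te_Load testing = (4 + 4·10 + 16)/6 = 60/6 = 10; σ²_Load testing = ((16−4)/6)² = 4.000
te_Documentation = (3 + 4·8 + 13)/6 = 48/6 = 8; σ²_Documentation = ((13−3)/6)² = 2.778

Forward pass:
ES_Database migration = 0; EF_Database migration = 13
ES_Unit tests = 0; EF_Unit tests = 16
ES_Integration tests = 0; EF_Integration tests = 6
ES_Code review = 6; EF_Code review = 6+15 = 21
ES_Security audit = 21; EF_Security audit = 21+15 = 36
ES_Staging deploy = max(EF_Database migration=13, EF_Code review=21) = 21; EF_Staging deploy = 21+11 = 32
ES_Load testing = 16; EF_Load testing = 16+10 = 26
ES_Documentation = max(EF_Database migration=13, EF_Security audit=36, EF_Staging deploy=32, EF_Load testing=26) = 36; EF_Documentation = 36+8 = 44
Expected project duration μ = 44 weeks. Critical path: Integration tests → Code review → Security audit → Documentation.

Variance along critical path = 0.444 + 4.000 + 4.000 + 2.778 = 11.222; σ = √11.222 = 3.350 weeks.
Z = (50 − 44) / 3.350 = 1.791
P(T ≤ 50) = Φ(1.791) ≈ 0.963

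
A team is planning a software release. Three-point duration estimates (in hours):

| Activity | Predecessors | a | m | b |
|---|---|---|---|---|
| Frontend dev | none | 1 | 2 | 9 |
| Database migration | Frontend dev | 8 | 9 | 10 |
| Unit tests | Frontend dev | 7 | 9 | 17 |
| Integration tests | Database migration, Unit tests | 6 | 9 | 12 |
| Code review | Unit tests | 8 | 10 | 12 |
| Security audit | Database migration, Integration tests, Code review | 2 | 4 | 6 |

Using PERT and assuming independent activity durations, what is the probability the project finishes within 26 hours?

te_Frontend dev = (1 + 4·2 + 9)/6 = 18/6 = 3; σ²_Frontend dev = ((9−1)/6)² = 1.778
te_Database migration = (8 + 4·9 + 10)/6 = 54/6 = 9; σ²_Database migration = ((10−8)/6)² = 0.111
te_Unit tests = (7 + 4·9 + 17)/6 = 60/6 = 10; σ²_Unit tests = ((17−7)/6)² = 2.778
te_Integration tests = (6 + 4·9 + 12)/6 = 54/6 = 9; σ²_Integration tests = ((12−6)/6)² = 1.000
te_Code review = (8 + 4·10 + 12)/6 = 60/6 = 10; σ²_Code review = ((12−8)/6)² = 0.444
te_Security audit = (2 + 4·4 + 6)/6 = 24/6 = 4; σ²_Security audit = ((6−2)/6)² = 0.444

Forward pass:
ES_Frontend dev = 0; EF_Frontend dev = 3
ES_Database migration = 3; EF_Database migration = 3+9 = 12
ES_Unit tests = 3; EF_Unit tests = 3+10 = 13
ES_Integration tests = max(EF_Database migration=12, EF_Unit tests=13) = 13; EF_Integration tests = 13+9 = 22
ES_Code review = 13; EF_Code review = 13+10 = 23
ES_Security audit = max(EF_Database migration=12, EF_Integration tests=22, EF_Code review=23) = 23; EF_Security audit = 23+4 = 27
Expected project duration μ = 27 hours. Critical path: Frontend dev → Unit tests → Code review → Security audit.

Variance along critical path = 1.778 + 2.778 + 0.444 + 0.444 = 5.444; σ = √5.444 = 2.333 hours.
Z = (26 − 27) / 2.333 = -0.429
P(T ≤ 26) = Φ(-0.429) ≈ 0.334

0.334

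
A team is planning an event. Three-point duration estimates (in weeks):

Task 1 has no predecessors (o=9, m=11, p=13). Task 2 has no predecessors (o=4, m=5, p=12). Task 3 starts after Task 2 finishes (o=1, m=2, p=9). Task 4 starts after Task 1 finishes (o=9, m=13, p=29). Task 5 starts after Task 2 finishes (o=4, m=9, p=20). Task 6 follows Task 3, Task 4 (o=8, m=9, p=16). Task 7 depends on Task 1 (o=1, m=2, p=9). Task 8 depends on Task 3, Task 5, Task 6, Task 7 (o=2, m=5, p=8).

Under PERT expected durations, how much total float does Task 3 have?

te_Task 1 = (9 + 4·11 + 13)/6 = 66/6 = 11
te_Task 2 = (4 + 4·5 + 12)/6 = 36/6 = 6
te_Task 3 = (1 + 4·2 + 9)/6 = 18/6 = 3
te_Task 4 = (9 + 4·13 + 29)/6 = 90/6 = 15
te_Task 5 = (4 + 4·9 + 20)/6 = 60/6 = 10
te_Task 6 = (8 + 4·9 + 16)/6 = 60/6 = 10
te_Task 7 = (1 + 4·2 + 9)/6 = 18/6 = 3
te_Task 8 = (2 + 4·5 + 8)/6 = 30/6 = 5

Forward pass:
ES_Task 1 = 0; EF_Task 1 = 11
ES_Task 2 = 0; EF_Task 2 = 6
ES_Task 3 = 6; EF_Task 3 = 6+3 = 9
ES_Task 4 = 11; EF_Task 4 = 11+15 = 26
ES_Task 5 = 6; EF_Task 5 = 6+10 = 16
ES_Task 6 = max(EF_Task 3=9, EF_Task 4=26) = 26; EF_Task 6 = 26+10 = 36
ES_Task 7 = 11; EF_Task 7 = 11+3 = 14
ES_Task 8 = max(EF_Task 3=9, EF_Task 5=16, EF_Task 6=36, EF_Task 7=14) = 36; EF_Task 8 = 36+5 = 41
Expected project duration μ = 41 weeks. Critical path: Task 1 → Task 4 → Task 6 → Task 8.

Backward pass:
LF_Task 8 = 41; LS_Task 8 = 41−5 = 36
LF_Task 7 = LS_Task 8 = 36; LS_Task 7 = 36−3 = 33
LF_Task 6 = LS_Task 8 = 36; LS_Task 6 = 36−10 = 26
LF_Task 5 = LS_Task 8 = 36; LS_Task 5 = 36−10 = 26
LF_Task 4 = LS_Task 6 = 26; LS_Task 4 = 26−15 = 11
LF_Task 3 = min(LS_Task 6=26, LS_Task 8=36) = 26; LS_Task 3 = 26−3 = 23
LF_Task 2 = min(LS_Task 3=23, LS_Task 5=26) = 23; LS_Task 2 = 23−6 = 17
LF_Task 1 = min(LS_Task 4=11, LS_Task 7=33) = 11; LS_Task 1 = 11−11 = 0
Slack_Task 3 = LS_Task 3 − ES_Task 3 = 23 − 6 = 17

17 weeks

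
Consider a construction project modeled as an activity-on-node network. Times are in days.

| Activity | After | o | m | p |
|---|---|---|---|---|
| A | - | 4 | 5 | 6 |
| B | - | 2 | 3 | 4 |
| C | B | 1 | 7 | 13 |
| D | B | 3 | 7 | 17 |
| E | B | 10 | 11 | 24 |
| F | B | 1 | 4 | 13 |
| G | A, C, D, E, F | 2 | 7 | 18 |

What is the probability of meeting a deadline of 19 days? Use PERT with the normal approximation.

te_A = (4 + 4·5 + 6)/6 = 30/6 = 5; σ²_A = ((6−4)/6)² = 0.111
te_B = (2 + 4·3 + 4)/6 = 18/6 = 3; σ²_B = ((4−2)/6)² = 0.111
te_C = (1 + 4·7 + 13)/6 = 42/6 = 7; σ²_C = ((13−1)/6)² = 4.000
te_D = (3 + 4·7 + 17)/6 = 48/6 = 8; σ²_D = ((17−3)/6)² = 5.444
te_E = (10 + 4·11 + 24)/6 = 78/6 = 13; σ²_E = ((24−10)/6)² = 5.444
te_F = (1 + 4·4 + 13)/6 = 30/6 = 5; σ²_F = ((13−1)/6)² = 4.000
te_G = (2 + 4·7 + 18)/6 = 48/6 = 8; σ²_G = ((18−2)/6)² = 7.111

Forward pass:
ES_A = 0; EF_A = 5
ES_B = 0; EF_B = 3
ES_C = 3; EF_C = 3+7 = 10
ES_D = 3; EF_D = 3+8 = 11
ES_E = 3; EF_E = 3+13 = 16
ES_F = 3; EF_F = 3+5 = 8
ES_G = max(EF_A=5, EF_C=10, EF_D=11, EF_E=16, EF_F=8) = 16; EF_G = 16+8 = 24
Expected project duration μ = 24 days. Critical path: B → E → G.

Variance along critical path = 0.111 + 5.444 + 7.111 = 12.667; σ = √12.667 = 3.559 days.
Z = (19 − 24) / 3.559 = -1.405
P(T ≤ 19) = Φ(-1.405) ≈ 0.080

0.080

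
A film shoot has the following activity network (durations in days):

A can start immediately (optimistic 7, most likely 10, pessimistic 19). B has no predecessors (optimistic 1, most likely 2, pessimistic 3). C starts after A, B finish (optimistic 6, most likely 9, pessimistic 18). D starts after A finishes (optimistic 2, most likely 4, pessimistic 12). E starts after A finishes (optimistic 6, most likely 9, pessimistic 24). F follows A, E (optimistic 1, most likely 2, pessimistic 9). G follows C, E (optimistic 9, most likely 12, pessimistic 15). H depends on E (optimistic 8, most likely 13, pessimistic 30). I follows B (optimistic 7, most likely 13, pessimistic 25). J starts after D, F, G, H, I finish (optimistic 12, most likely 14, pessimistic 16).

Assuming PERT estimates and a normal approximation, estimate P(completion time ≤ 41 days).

te_A = (7 + 4·10 + 19)/6 = 66/6 = 11; σ²_A = ((19−7)/6)² = 4.000
te_B = (1 + 4·2 + 3)/6 = 12/6 = 2; σ²_B = ((3−1)/6)² = 0.111
te_C = (6 + 4·9 + 18)/6 = 60/6 = 10; σ²_C = ((18−6)/6)² = 4.000
te_D = (2 + 4·4 + 12)/6 = 30/6 = 5; σ²_D = ((12−2)/6)² = 2.778
te_E = (6 + 4·9 + 24)/6 = 66/6 = 11; σ²_E = ((24−6)/6)² = 9.000
te_F = (1 + 4·2 + 9)/6 = 18/6 = 3; σ²_F = ((9−1)/6)² = 1.778
te_G = (9 + 4·12 + 15)/6 = 72/6 = 12; σ²_G = ((15−9)/6)² = 1.000
te_H = (8 + 4·13 + 30)/6 = 90/6 = 15; σ²_H = ((30−8)/6)² = 13.444
te_I = (7 + 4·13 + 25)/6 = 84/6 = 14; σ²_I = ((25−7)/6)² = 9.000
te_J = (12 + 4·14 + 16)/6 = 84/6 = 14; σ²_J = ((16−12)/6)² = 0.444

Forward pass:
ES_A = 0; EF_A = 11
ES_B = 0; EF_B = 2
ES_C = max(EF_A=11, EF_B=2) = 11; EF_C = 11+10 = 21
ES_D = 11; EF_D = 11+5 = 16
ES_E = 11; EF_E = 11+11 = 22
ES_F = max(EF_A=11, EF_E=22) = 22; EF_F = 22+3 = 25
ES_G = max(EF_C=21, EF_E=22) = 22; EF_G = 22+12 = 34
ES_H = 22; EF_H = 22+15 = 37
ES_I = 2; EF_I = 2+14 = 16
ES_J = max(EF_D=16, EF_F=25, EF_G=34, EF_H=37, EF_I=16) = 37; EF_J = 37+14 = 51
Expected project duration μ = 51 days. Critical path: A → E → H → J.

Variance along critical path = 4.000 + 9.000 + 13.444 + 0.444 = 26.889; σ = √26.889 = 5.185 days.
Z = (41 − 51) / 5.185 = -1.928
P(T ≤ 41) = Φ(-1.928) ≈ 0.027

0.027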